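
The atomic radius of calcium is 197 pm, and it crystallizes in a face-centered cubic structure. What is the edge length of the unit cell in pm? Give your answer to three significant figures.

In an FCC lattice, atoms touch along the face diagonal, so √2·a = 4r.
a = 4r/√2 = 4 × 197 / 1.4142 = 557 pm.

557 pm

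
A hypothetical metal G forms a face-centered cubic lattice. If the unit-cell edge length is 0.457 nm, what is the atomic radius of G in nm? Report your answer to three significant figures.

0.162 nm

In an FCC lattice, atoms touch along the face diagonal, so √2·a = 4r.
r = √2·a/4 = 1.4142 × 0.457 / 4 = 0.162 nm.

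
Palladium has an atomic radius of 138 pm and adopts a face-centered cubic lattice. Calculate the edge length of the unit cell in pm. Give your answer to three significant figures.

390 pm

In an FCC lattice, atoms touch along the face diagonal, so √2·a = 4r.
a = 4r/√2 = 4 × 138 / 1.4142 = 390 pm.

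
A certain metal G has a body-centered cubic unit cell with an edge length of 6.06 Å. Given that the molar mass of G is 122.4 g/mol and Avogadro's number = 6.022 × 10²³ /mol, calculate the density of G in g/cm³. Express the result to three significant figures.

1.83 g/cm³

A BCC unit cell contains Z = 2 atoms.
Cell volume: a³ = (6.06 Å)³ = (6.060 × 10^-8 cm)³ = 2.225 × 10^-22 cm³.
ρ = Z·M/(N_A·a³) = 2 × 122.4 / (6.022 × 10²³ × 2.225 × 10^-22) = 1.827 g/cm³.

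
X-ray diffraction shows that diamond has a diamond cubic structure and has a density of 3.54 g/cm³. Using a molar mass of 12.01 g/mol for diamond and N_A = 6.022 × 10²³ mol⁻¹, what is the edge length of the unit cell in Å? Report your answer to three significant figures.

With Z = 8 atoms per diamond cubic cell, a³ = Z·M/(N_A·ρ) = 8 × 12.01 / (6.022 × 10²³ × 3.540 g/cm³) = 4.507 × 10^-23 cm³.
a = (4.507 × 10^-23)^(1/3) = 3.559 × 10^-8 cm = 3.56 Å.

3.56 Å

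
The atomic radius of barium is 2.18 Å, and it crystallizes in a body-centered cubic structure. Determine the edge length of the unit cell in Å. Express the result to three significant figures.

In a BCC lattice, atoms touch along the body diagonal, so √3·a = 4r.
a = 4r/√3 = 4 × 2.18 / 1.7321 = 5.03 Å.

5.03 Å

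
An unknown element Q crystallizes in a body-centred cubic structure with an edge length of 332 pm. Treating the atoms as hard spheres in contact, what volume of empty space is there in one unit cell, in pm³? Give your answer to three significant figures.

1.17 × 10^7 pm³

In a BCC lattice atoms touch along the body diagonal, so √3·a = 4r, so r = 0.4330a = 143.8 pm.
V_cell = a³ = 3.659 × 10^7 pm³; V_atoms = 2 × (4/3)πr³ = 2.489 × 10^7 pm³.
Empty space = 3.659 × 10^7 − 2.489 × 10^7 = 1.17 × 10^7 pm³.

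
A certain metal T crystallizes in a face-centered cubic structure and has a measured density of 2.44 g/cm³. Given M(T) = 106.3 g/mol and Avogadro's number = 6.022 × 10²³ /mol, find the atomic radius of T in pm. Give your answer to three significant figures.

234 pm

For an FCC cell (Z = 4), a³ = Z·M/(N_A·ρ) = 4 × 106.3 / (6.022 × 10²³ × 2.440) = 2.894 × 10^-22 cm³, so a = 6.614 × 10^-8 cm = 661.4 pm.
Atoms touch along the face diagonal, so √2·a = 4r, so r = 0.3536 × a = 234 pm.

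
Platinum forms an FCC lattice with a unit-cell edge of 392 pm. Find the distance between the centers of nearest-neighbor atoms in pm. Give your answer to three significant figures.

In an FCC structure, atoms touch along the face diagonal, so √2·a = 4r; the nearest-neighbor distance equals 2r = 0.7071·a.
d = 0.7071 × 392 = 277 pm.

277 pm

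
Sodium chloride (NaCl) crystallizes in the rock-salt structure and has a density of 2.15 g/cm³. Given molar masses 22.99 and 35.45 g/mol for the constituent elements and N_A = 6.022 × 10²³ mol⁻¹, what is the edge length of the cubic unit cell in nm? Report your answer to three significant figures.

0.565 nm

M(NaCl) = 58.44 g/mol; Z = 4 formula units per cell.
a³ = Z·M/(N_A·ρ) = 4 × 58.44 / (6.022 × 10²³ × 2.15) = 1.805 × 10^-22 cm³, so a = 5.652 × 10^-8 cm = 0.565 nm.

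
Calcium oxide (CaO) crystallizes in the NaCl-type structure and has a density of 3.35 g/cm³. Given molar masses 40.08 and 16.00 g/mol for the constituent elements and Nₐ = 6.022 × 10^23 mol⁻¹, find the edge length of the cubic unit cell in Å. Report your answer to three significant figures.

4.81 Å

M(CaO) = 56.08 g/mol; Z = 4 formula units per cell.
a³ = Z·M/(N_A·ρ) = 4 × 56.08 / (6.022 × 10²³ × 3.35) = 1.112 × 10^-22 cm³, so a = 4.809 × 10^-8 cm = 4.81 Å.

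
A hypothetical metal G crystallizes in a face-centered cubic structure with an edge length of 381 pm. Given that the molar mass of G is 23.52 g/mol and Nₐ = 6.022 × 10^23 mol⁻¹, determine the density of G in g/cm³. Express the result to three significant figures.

An FCC unit cell contains Z = 4 atoms.
Cell volume: a³ = (381 pm)³ = (3.810 × 10^-8 cm)³ = 5.531 × 10^-23 cm³.
ρ = Z·M/(N_A·a³) = 4 × 23.52 / (6.022 × 10²³ × 5.531 × 10^-23) = 2.825 g/cm³.

2.82 g/cm³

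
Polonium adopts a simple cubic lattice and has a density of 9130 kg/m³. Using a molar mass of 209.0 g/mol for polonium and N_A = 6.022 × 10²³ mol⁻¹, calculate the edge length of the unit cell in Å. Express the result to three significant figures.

With Z = 1 atom per simple cubic cell, a³ = Z·M/(N_A·ρ) = 1 × 209.0 / (6.022 × 10²³ × 9.130 g/cm³) = 3.801 × 10^-23 cm³.
a = (3.801 × 10^-23)^(1/3) = 3.362 × 10^-8 cm = 3.36 Å.

3.36 Å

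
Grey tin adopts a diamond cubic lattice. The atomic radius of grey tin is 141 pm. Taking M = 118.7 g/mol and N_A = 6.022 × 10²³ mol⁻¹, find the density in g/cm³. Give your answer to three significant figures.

In a diamond cubic lattice, nearest neighbors lie along the body diagonal with √3·a = 8r, giving a = 651.3 pm = 6.513 × 10^-8 cm.
With Z = 8, ρ = Z·M/(N_A·a³) = 8 × 118.7 / (6.022 × 10²³ × 2.762 × 10^-22) = 5.709 g/cm³.

5.71 g/cm³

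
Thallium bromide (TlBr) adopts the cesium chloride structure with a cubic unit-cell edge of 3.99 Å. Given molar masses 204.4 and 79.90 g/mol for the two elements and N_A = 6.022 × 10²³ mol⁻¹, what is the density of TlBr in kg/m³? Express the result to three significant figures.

The cesium chloride structure contains Z = 1 formula unit per cell; M(TlBr) = 204.4 + 79.90 = 284.3 g/mol.
a³ = (3.990 × 10^-8 cm)³ = 6.352 × 10^-23 cm³.
ρ = 1 × 284.3 / (6.022 × 10²³ × 6.352 × 10^-23) = 7.432 g/cm³ = 7430 kg/m³.

7430 kg/m³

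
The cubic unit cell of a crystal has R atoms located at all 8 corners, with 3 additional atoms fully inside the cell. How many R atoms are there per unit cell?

Corner atoms are shared by 8 cells (1/8 each), interior atoms are unshared.
Net atoms = 8 × 1/8 + 3 = 1 + 3 = 4.

4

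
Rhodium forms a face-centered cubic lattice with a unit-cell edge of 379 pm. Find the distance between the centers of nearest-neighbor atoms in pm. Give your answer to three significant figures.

268 pm

In an FCC structure, atoms touch along the face diagonal, so √2·a = 4r; the nearest-neighbor distance equals 2r = 0.7071·a.
d = 0.7071 × 379 = 268 pm.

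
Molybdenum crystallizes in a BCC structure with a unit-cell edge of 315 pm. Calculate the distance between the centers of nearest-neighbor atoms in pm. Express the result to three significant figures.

273 pm

In a BCC structure, atoms touch along the body diagonal, so √3·a = 4r; the nearest-neighbor distance equals 2r = 0.8660·a.
d = 0.8660 × 315 = 273 pm.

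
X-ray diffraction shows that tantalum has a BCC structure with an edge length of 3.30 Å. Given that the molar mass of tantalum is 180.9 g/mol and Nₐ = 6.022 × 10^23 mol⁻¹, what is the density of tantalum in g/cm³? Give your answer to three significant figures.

A BCC unit cell contains Z = 2 atoms.
Cell volume: a³ = (3.30 Å)³ = (3.300 × 10^-8 cm)³ = 3.594 × 10^-23 cm³.
ρ = Z·M/(N_A·a³) = 2 × 180.9 / (6.022 × 10²³ × 3.594 × 10^-23) = 16.72 g/cm³.

16.7 g/cm³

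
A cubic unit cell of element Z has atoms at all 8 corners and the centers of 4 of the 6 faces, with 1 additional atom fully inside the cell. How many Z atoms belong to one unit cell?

Corner atoms are shared by 8 cells (1/8 each), face atoms by 2 (1/2 each), interior atoms are unshared.
Net atoms = 8 × 1/8 + 4 × 1/2 + 1 = 1 + 2 + 1 = 4.

4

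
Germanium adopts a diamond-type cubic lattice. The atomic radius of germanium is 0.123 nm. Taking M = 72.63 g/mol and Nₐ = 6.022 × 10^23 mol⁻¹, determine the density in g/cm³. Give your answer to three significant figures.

In a diamond cubic lattice, nearest neighbors lie along the body diagonal with √3·a = 8r, giving a = 0.5681 nm = 5.681 × 10^-8 cm.
With Z = 8, ρ = Z·M/(N_A·a³) = 8 × 72.63 / (6.022 × 10²³ × 1.834 × 10^-22) = 5.262 g/cm³.

5.26 g/cm³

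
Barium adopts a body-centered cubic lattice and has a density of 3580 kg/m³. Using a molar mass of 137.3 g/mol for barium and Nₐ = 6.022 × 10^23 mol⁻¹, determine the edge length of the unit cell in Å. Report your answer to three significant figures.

5.03 Å

With Z = 2 atoms per BCC cell, a³ = Z·M/(N_A·ρ) = 2 × 137.3 / (6.022 × 10²³ × 3.580 g/cm³) = 1.274 × 10^-22 cm³.
a = (1.274 × 10^-22)^(1/3) = 5.031 × 10^-8 cm = 5.03 Å.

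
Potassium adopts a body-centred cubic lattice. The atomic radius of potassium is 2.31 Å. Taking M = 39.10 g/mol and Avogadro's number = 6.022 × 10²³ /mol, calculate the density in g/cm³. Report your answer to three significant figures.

In a BCC lattice, atoms touch along the body diagonal, so √3·a = 4r, giving a = 5.335 Å = 5.335 × 10^-8 cm.
With Z = 2, ρ = Z·M/(N_A·a³) = 2 × 39.10 / (6.022 × 10²³ × 1.518 × 10^-22) = 0.8553 g/cm³.

0.855 g/cm³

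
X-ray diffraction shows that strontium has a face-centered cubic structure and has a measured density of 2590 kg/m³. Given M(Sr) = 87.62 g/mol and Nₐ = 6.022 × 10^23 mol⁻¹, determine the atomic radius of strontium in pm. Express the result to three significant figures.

For an FCC cell (Z = 4), a³ = Z·M/(N_A·ρ) = 4 × 87.62 / (6.022 × 10²³ × 2.590) = 2.247 × 10^-22 cm³, so a = 6.080 × 10^-8 cm = 608.0 pm.
Atoms touch along the face diagonal, so √2·a = 4r, so r = 0.3536 × a = 215 pm.

215 pm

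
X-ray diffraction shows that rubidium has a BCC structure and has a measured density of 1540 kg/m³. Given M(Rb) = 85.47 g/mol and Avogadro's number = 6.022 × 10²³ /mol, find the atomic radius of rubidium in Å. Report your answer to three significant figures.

For a BCC cell (Z = 2), a³ = Z·M/(N_A·ρ) = 2 × 85.47 / (6.022 × 10²³ × 1.540) = 1.843 × 10^-22 cm³, so a = 5.691 × 10^-8 cm = 5.691 Å.
Atoms touch along the body diagonal, so √3·a = 4r, so r = 0.4330 × a = 2.46 Å.

2.46 Å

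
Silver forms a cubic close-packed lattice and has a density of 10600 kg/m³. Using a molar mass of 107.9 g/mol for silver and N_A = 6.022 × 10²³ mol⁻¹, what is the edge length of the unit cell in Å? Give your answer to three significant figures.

4.07 Å

With Z = 4 atoms per FCC cell, a³ = Z·M/(N_A·ρ) = 4 × 107.9 / (6.022 × 10²³ × 10.60 g/cm³) = 6.761 × 10^-23 cm³.
a = (6.761 × 10^-23)^(1/3) = 4.074 × 10^-8 cm = 4.07 Å.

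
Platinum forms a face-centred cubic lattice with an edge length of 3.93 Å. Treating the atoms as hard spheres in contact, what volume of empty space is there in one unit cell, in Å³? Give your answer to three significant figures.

In an FCC lattice atoms touch along the face diagonal, so √2·a = 4r, so r = 0.3536a = 1.389 Å.
V_cell = a³ = 60.70 Å³; V_atoms = 4 × (4/3)πr³ = 44.95 Å³.
Empty space = 60.70 − 44.95 = 15.8 Å³.

15.8 Å³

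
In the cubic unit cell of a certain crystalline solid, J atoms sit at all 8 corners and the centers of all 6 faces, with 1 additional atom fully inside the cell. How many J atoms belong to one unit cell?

5

Corner atoms are shared by 8 cells (1/8 each), face atoms by 2 (1/2 each), interior atoms are unshared.
Net atoms = 8 × 1/8 + 6 × 1/2 + 1 = 1 + 3 + 1 = 5.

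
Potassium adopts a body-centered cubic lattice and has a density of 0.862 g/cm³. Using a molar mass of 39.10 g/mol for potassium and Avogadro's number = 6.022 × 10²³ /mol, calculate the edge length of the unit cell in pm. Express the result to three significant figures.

532 pm

With Z = 2 atoms per BCC cell, a³ = Z·M/(N_A·ρ) = 2 × 39.10 / (6.022 × 10²³ × 0.8620 g/cm³) = 1.506 × 10^-22 cm³.
a = (1.506 × 10^-22)^(1/3) = 5.321 × 10^-8 cm = 532 pm.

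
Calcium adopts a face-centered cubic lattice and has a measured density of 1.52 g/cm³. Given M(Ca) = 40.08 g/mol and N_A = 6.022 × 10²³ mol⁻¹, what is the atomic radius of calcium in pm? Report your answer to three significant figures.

198 pm

For an FCC cell (Z = 4), a³ = Z·M/(N_A·ρ) = 4 × 40.08 / (6.022 × 10²³ × 1.520) = 1.751 × 10^-22 cm³, so a = 5.595 × 10^-8 cm = 559.5 pm.
Atoms touch along the face diagonal, so √2·a = 4r, so r = 0.3536 × a = 198 pm.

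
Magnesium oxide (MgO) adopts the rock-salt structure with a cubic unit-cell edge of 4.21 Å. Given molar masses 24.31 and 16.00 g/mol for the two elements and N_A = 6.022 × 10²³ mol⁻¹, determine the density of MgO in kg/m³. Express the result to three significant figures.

The rock-salt structure contains Z = 4 formula units per cell; M(MgO) = 24.31 + 16.00 = 40.31 g/mol.
a³ = (4.210 × 10^-8 cm)³ = 7.462 × 10^-23 cm³.
ρ = 4 × 40.31 / (6.022 × 10²³ × 7.462 × 10^-23) = 3.588 g/cm³ = 3590 kg/m³.

3590 kg/m³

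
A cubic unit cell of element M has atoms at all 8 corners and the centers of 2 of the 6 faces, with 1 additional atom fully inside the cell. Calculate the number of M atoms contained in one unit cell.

3

Corner atoms are shared by 8 cells (1/8 each), face atoms by 2 (1/2 each), interior atoms are unshared.
Net atoms = 8 × 1/8 + 2 × 1/2 + 1 = 1 + 1 + 1 = 3.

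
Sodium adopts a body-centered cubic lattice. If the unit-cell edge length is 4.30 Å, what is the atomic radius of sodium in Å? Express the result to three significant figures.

In a BCC lattice, atoms touch along the body diagonal, so √3·a = 4r.
r = √3·a/4 = 1.7321 × 4.30 / 4 = 1.86 Å.

1.86 Å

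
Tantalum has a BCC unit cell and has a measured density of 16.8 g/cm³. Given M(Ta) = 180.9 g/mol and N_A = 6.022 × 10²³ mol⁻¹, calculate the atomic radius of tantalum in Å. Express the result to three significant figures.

1.43 Å

For a BCC cell (Z = 2), a³ = Z·M/(N_A·ρ) = 2 × 180.9 / (6.022 × 10²³ × 16.80) = 3.576 × 10^-23 cm³, so a = 3.295 × 10^-8 cm = 3.295 Å.
Atoms touch along the body diagonal, so √3·a = 4r, so r = 0.4330 × a = 1.43 Å.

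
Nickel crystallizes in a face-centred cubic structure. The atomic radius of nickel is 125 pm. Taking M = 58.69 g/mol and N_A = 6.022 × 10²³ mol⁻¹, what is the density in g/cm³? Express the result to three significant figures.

8.82 g/cm³

In an FCC lattice, atoms touch along the face diagonal, so √2·a = 4r, giving a = 353.6 pm = 3.536 × 10^-8 cm.
With Z = 4, ρ = Z·M/(N_A·a³) = 4 × 58.69 / (6.022 × 10²³ × 4.419 × 10^-23) = 8.821 g/cm³.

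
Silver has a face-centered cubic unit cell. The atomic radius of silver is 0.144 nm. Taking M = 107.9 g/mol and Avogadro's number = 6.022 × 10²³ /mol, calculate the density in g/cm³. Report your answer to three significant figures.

In an FCC lattice, atoms touch along the face diagonal, so √2·a = 4r, giving a = 0.4073 nm = 4.073 × 10^-8 cm.
With Z = 4, ρ = Z·M/(N_A·a³) = 4 × 107.9 / (6.022 × 10²³ × 6.757 × 10^-23) = 10.61 g/cm³.

10.6 g/cm³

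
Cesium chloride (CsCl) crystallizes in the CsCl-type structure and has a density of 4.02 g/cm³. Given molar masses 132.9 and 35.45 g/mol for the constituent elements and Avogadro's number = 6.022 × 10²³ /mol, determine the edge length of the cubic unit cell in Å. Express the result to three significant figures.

M(CsCl) = 168.35 g/mol; Z = 1 formula unit per cell.
a³ = Z·M/(N_A·ρ) = 1 × 168.35 / (6.022 × 10²³ × 4.02) = 6.954 × 10^-23 cm³, so a = 4.112 × 10^-8 cm = 4.11 Å.

4.11 Å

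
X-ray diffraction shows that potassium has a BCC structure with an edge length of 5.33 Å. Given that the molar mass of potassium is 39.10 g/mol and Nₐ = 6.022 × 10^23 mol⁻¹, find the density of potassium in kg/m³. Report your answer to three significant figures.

A BCC unit cell contains Z = 2 atoms.
Cell volume: a³ = (5.33 Å)³ = (5.330 × 10^-8 cm)³ = 1.514 × 10^-22 cm³.
ρ = Z·M/(N_A·a³) = 2 × 39.10 / (6.022 × 10²³ × 1.514 × 10^-22) = 0.8576 g/cm³ = 858 kg/m³.

858 kg/m³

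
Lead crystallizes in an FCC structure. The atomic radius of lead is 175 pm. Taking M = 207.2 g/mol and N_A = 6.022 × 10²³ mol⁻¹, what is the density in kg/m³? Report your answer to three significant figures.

In an FCC lattice, atoms touch along the face diagonal, so √2·a = 4r, giving a = 495.0 pm = 4.950 × 10^-8 cm.
With Z = 4, ρ = Z·M/(N_A·a³) = 4 × 207.2 / (6.022 × 10²³ × 1.213 × 10^-22) = 11.35 g/cm³ = 11300 kg/m³.

11300 kg/m³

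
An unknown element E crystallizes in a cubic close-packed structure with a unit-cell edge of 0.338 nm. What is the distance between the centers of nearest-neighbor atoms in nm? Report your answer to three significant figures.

In an FCC structure, atoms touch along the face diagonal, so √2·a = 4r; the nearest-neighbor distance equals 2r = 0.7071·a.
d = 0.7071 × 0.338 = 0.239 nm.

0.239 nm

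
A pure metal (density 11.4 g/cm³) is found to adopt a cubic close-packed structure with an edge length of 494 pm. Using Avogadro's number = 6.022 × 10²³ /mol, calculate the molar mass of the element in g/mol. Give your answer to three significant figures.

An FCC cell has Z = 4 atoms; a = 4.940 × 10^-8 cm.
M = ρ·N_A·a³/Z = 11.4 × 6.022 × 10²³ × 1.206 × 10^-22 / 4 = 207 g/mol.

207 g/mol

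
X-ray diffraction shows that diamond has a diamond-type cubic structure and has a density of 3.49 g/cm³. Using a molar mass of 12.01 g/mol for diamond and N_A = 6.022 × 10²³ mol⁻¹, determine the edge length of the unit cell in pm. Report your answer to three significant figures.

With Z = 8 atoms per diamond cubic cell, a³ = Z·M/(N_A·ρ) = 8 × 12.01 / (6.022 × 10²³ × 3.490 g/cm³) = 4.572 × 10^-23 cm³.
a = (4.572 × 10^-23)^(1/3) = 3.576 × 10^-8 cm = 358 pm.

358 pm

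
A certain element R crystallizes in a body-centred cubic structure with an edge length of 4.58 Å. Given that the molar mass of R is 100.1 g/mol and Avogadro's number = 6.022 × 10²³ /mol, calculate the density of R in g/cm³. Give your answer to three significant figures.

A BCC unit cell contains Z = 2 atoms.
Cell volume: a³ = (4.58 Å)³ = (4.580 × 10^-8 cm)³ = 9.607 × 10^-23 cm³.
ρ = Z·M/(N_A·a³) = 2 × 100.1 / (6.022 × 10²³ × 9.607 × 10^-23) = 3.460 g/cm³.

3.46 g/cm³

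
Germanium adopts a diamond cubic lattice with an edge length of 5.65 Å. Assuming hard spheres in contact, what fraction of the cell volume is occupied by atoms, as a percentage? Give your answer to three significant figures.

34.0%

In a diamond cubic lattice nearest neighbors lie along the body diagonal with √3·a = 8r, so r = 0.2165a = 1.223 Å.
Packing fraction = Z·(4/3)πr³ / a³ = 8 × (4/3)π × (1.223)³ / (5.65)³ = 0.3401 = 34.0%.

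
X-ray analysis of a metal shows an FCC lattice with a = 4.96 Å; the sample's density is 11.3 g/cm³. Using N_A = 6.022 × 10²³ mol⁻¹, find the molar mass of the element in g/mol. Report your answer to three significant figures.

An FCC cell has Z = 4 atoms; a = 4.960 × 10^-8 cm.
M = ρ·N_A·a³/Z = 11.3 × 6.022 × 10²³ × 1.220 × 10^-22 / 4 = 208 g/mol.

208 g/mol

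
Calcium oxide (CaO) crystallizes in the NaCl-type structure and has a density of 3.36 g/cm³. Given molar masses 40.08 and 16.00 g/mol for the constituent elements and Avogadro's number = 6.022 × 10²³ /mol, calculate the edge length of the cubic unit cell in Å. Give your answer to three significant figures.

4.80 Å

M(CaO) = 56.08 g/mol; Z = 4 formula units per cell.
a³ = Z·M/(N_A·ρ) = 4 × 56.08 / (6.022 × 10²³ × 3.36) = 1.109 × 10^-22 cm³, so a = 4.804 × 10^-8 cm = 4.80 Å.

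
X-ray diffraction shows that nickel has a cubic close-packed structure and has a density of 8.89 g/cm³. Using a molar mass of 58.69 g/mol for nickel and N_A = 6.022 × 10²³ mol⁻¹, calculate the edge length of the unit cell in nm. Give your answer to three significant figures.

With Z = 4 atoms per FCC cell, a³ = Z·M/(N_A·ρ) = 4 × 58.69 / (6.022 × 10²³ × 8.890 g/cm³) = 4.385 × 10^-23 cm³.
a = (4.385 × 10^-23)^(1/3) = 3.526 × 10^-8 cm = 0.353 nm.

0.353 nm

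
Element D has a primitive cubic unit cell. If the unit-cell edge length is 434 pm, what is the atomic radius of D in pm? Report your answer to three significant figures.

217 pm

In a simple cubic lattice, atoms touch along the cell edge, so a = 2r.
r = a/2 = 434/2 = 217 pm.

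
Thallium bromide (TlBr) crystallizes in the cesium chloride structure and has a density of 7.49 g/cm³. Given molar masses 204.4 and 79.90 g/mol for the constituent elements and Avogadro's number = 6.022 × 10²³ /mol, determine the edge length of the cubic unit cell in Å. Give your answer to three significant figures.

M(TlBr) = 284.3 g/mol; Z = 1 formula unit per cell.
a³ = Z·M/(N_A·ρ) = 1 × 284.3 / (6.022 × 10²³ × 7.49) = 6.303 × 10^-23 cm³, so a = 3.980 × 10^-8 cm = 3.98 Å.

3.98 Å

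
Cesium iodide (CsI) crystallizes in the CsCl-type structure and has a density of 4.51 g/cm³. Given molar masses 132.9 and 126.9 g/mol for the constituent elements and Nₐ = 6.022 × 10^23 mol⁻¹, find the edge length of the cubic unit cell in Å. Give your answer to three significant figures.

4.57 Å

M(CsI) = 259.8 g/mol; Z = 1 formula unit per cell.
a³ = Z·M/(N_A·ρ) = 1 × 259.8 / (6.022 × 10²³ × 4.51) = 9.566 × 10^-23 cm³, so a = 4.573 × 10^-8 cm = 4.57 Å.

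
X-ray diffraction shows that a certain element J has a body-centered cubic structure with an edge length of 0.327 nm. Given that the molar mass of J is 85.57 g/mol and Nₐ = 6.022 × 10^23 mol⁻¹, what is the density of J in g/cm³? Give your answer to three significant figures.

8.13 g/cm³

A BCC unit cell contains Z = 2 atoms.
Cell volume: a³ = (0.327 nm)³ = (3.270 × 10^-8 cm)³ = 3.497 × 10^-23 cm³.
ρ = Z·M/(N_A·a³) = 2 × 85.57 / (6.022 × 10²³ × 3.497 × 10^-23) = 8.128 g/cm³.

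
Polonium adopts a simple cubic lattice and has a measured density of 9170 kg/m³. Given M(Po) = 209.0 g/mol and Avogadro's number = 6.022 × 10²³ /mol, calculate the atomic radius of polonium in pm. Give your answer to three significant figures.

168 pm

For a simple cubic cell (Z = 1), a³ = Z·M/(N_A·ρ) = 1 × 209.0 / (6.022 × 10²³ × 9.170) = 3.785 × 10^-23 cm³, so a = 3.357 × 10^-8 cm = 335.7 pm.
Atoms touch along the cell edge, so a = 2r, so r = 0.5000 × a = 168 pm.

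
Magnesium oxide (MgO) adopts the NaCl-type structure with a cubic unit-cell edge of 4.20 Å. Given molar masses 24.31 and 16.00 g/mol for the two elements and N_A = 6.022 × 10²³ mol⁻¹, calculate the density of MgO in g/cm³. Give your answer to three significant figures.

The NaCl-type structure contains Z = 4 formula units per cell; M(MgO) = 24.31 + 16.00 = 40.31 g/mol.
a³ = (4.200 × 10^-8 cm)³ = 7.409 × 10^-23 cm³.
ρ = 4 × 40.31 / (6.022 × 10²³ × 7.409 × 10^-23) = 3.614 g/cm³.

3.61 g/cm³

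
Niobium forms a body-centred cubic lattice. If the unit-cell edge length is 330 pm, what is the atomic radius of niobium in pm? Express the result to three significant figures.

143 pm

In a BCC lattice, atoms touch along the body diagonal, so √3·a = 4r.
r = √3·a/4 = 1.7321 × 330 / 4 = 143 pm.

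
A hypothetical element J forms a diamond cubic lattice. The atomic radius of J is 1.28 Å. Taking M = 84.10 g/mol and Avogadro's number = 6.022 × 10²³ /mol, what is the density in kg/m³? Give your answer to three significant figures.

In a diamond cubic lattice, nearest neighbors lie along the body diagonal with √3·a = 8r, giving a = 5.912 Å = 5.912 × 10^-8 cm.
With Z = 8, ρ = Z·M/(N_A·a³) = 8 × 84.10 / (6.022 × 10²³ × 2.066 × 10^-22) = 5.407 g/cm³ = 5410 kg/m³.

5410 kg/m³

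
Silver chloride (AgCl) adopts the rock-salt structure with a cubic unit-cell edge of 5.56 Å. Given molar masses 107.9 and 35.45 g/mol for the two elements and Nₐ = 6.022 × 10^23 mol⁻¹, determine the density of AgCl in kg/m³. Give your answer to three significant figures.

5540 kg/m³

The rock-salt structure contains Z = 4 formula units per cell; M(AgCl) = 107.9 + 35.45 = 143.35 g/mol.
a³ = (5.560 × 10^-8 cm)³ = 1.719 × 10^-22 cm³.
ρ = 4 × 143.35 / (6.022 × 10²³ × 1.719 × 10^-22) = 5.540 g/cm³ = 5540 kg/m³.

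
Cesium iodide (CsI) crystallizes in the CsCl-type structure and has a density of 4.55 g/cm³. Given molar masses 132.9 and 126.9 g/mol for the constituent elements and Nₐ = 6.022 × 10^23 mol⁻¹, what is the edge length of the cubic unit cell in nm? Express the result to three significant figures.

M(CsI) = 259.8 g/mol; Z = 1 formula unit per cell.
a³ = Z·M/(N_A·ρ) = 1 × 259.8 / (6.022 × 10²³ × 4.55) = 9.482 × 10^-23 cm³, so a = 4.560 × 10^-8 cm = 0.456 nm.

0.456 nm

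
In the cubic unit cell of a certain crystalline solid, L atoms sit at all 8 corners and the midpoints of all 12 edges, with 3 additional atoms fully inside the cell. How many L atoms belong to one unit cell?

7

Corner atoms are shared by 8 cells (1/8 each), edge atoms by 4 (1/4 each), interior atoms are unshared.
Net atoms = 8 × 1/8 + 12 × 1/4 + 3 = 1 + 3 + 3 = 7.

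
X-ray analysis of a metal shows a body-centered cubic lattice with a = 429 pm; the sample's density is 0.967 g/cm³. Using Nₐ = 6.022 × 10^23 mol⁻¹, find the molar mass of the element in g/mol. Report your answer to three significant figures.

23.0 g/mol

A BCC cell has Z = 2 atoms; a = 4.290 × 10^-8 cm.
M = ρ·N_A·a³/Z = 0.967 × 6.022 × 10²³ × 7.895 × 10^-23 / 2 = 23.0 g/mol.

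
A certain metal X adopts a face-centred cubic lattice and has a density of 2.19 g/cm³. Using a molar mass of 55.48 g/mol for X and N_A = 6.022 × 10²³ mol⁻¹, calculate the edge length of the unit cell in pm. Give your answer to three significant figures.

With Z = 4 atoms per FCC cell, a³ = Z·M/(N_A·ρ) = 4 × 55.48 / (6.022 × 10²³ × 2.190 g/cm³) = 1.683 × 10^-22 cm³.
a = (1.683 × 10^-22)^(1/3) = 5.521 × 10^-8 cm = 552 pm.

552 pm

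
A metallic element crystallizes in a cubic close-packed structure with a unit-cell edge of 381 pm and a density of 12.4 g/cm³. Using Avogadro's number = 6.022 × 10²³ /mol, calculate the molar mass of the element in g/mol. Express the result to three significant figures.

An FCC cell has Z = 4 atoms; a = 3.810 × 10^-8 cm.
M = ρ·N_A·a³/Z = 12.4 × 6.022 × 10²³ × 5.531 × 10^-23 / 4 = 103 g/mol.

103 g/mol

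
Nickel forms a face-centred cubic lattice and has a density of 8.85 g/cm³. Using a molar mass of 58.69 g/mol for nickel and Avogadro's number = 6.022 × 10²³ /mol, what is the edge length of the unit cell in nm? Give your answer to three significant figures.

With Z = 4 atoms per FCC cell, a³ = Z·M/(N_A·ρ) = 4 × 58.69 / (6.022 × 10²³ × 8.850 g/cm³) = 4.405 × 10^-23 cm³.
a = (4.405 × 10^-23)^(1/3) = 3.532 × 10^-8 cm = 0.353 nm.

0.353 nm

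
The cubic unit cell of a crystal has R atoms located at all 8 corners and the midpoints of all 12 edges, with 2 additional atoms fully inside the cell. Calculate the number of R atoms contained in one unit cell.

Corner atoms are shared by 8 cells (1/8 each), edge atoms by 4 (1/4 each), interior atoms are unshared.
Net atoms = 8 × 1/8 + 12 × 1/4 + 2 = 1 + 3 + 2 = 6.

6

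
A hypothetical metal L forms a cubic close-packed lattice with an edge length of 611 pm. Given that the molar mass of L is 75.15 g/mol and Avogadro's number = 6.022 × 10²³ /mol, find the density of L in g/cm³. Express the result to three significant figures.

2.19 g/cm³

An FCC unit cell contains Z = 4 atoms.
Cell volume: a³ = (611 pm)³ = (6.110 × 10^-8 cm)³ = 2.281 × 10^-22 cm³.
ρ = Z·M/(N_A·a³) = 4 × 75.15 / (6.022 × 10²³ × 2.281 × 10^-22) = 2.188 g/cm³.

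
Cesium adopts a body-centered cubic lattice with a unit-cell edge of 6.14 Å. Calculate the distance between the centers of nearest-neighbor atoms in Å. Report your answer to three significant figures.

5.32 Å

In a BCC structure, atoms touch along the body diagonal, so √3·a = 4r; the nearest-neighbor distance equals 2r = 0.8660·a.
d = 0.8660 × 6.14 = 5.32 Å.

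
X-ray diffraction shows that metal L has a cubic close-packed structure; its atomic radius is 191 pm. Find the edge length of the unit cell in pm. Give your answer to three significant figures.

In an FCC lattice, atoms touch along the face diagonal, so √2·a = 4r.
a = 4r/√2 = 4 × 191 / 1.4142 = 540 pm.

540 pm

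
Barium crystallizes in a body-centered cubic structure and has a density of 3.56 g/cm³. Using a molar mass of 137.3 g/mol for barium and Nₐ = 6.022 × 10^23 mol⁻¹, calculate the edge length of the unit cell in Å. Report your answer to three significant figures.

5.04 Å

With Z = 2 atoms per BCC cell, a³ = Z·M/(N_A·ρ) = 2 × 137.3 / (6.022 × 10²³ × 3.560 g/cm³) = 1.281 × 10^-22 cm³.
a = (1.281 × 10^-22)^(1/3) = 5.041 × 10^-8 cm = 5.04 Å.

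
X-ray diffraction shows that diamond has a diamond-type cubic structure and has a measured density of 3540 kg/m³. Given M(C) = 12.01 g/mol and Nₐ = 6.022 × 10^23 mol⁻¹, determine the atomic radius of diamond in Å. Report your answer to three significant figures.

For a diamond cubic cell (Z = 8), a³ = Z·M/(N_A·ρ) = 8 × 12.01 / (6.022 × 10²³ × 3.540) = 4.507 × 10^-23 cm³, so a = 3.559 × 10^-8 cm = 3.559 Å.
Nearest neighbors lie along the body diagonal with √3·a = 8r, so r = 0.2165 × a = 0.770 Å.

0.770 Å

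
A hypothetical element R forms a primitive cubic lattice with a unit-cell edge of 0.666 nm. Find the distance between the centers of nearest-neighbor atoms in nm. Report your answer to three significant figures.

In a simple cubic structure, atoms touch along the cell edge, so a = 2r; the nearest-neighbor distance equals 2r = 1.000·a.
d = 1.000 × 0.666 = 0.666 nm.

0.666 nm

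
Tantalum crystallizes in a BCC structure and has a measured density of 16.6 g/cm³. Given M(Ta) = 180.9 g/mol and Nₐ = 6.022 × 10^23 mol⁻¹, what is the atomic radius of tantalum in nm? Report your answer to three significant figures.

0.143 nm

For a BCC cell (Z = 2), a³ = Z·M/(N_A·ρ) = 2 × 180.9 / (6.022 × 10²³ × 16.60) = 3.619 × 10^-23 cm³, so a = 3.308 × 10^-8 cm = 0.3308 nm.
Atoms touch along the body diagonal, so √3·a = 4r, so r = 0.4330 × a = 0.143 nm.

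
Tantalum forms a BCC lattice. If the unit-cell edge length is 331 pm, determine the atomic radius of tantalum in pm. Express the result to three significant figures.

143 pm

In a BCC lattice, atoms touch along the body diagonal, so √3·a = 4r.
r = √3·a/4 = 1.7321 × 331 / 4 = 143 pm.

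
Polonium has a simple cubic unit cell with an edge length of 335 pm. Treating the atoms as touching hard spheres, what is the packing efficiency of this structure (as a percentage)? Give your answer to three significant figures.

In a simple cubic lattice atoms touch along the cell edge, so a = 2r, so r = 0.5000a = 167.5 pm.
Packing fraction = Z·(4/3)πr³ / a³ = 1 × (4/3)π × (167.5)³ / (335)³ = 0.5236 = 52.4%.

52.4%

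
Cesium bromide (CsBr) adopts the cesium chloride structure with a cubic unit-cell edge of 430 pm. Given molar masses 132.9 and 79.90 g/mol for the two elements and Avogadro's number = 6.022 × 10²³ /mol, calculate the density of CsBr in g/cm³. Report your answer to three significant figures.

The cesium chloride structure contains Z = 1 formula unit per cell; M(CsBr) = 132.9 + 79.90 = 212.8 g/mol.
a³ = (4.300 × 10^-8 cm)³ = 7.951 × 10^-23 cm³.
ρ = 1 × 212.8 / (6.022 × 10²³ × 7.951 × 10^-23) = 4.445 g/cm³.

4.44 g/cm³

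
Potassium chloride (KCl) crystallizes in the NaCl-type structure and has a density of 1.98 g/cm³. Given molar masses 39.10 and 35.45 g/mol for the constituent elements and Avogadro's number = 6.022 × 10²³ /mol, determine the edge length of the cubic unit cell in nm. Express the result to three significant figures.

M(KCl) = 74.55 g/mol; Z = 4 formula units per cell.
a³ = Z·M/(N_A·ρ) = 4 × 74.55 / (6.022 × 10²³ × 1.98) = 2.501 × 10^-22 cm³, so a = 6.300 × 10^-8 cm = 0.630 nm.

0.630 nm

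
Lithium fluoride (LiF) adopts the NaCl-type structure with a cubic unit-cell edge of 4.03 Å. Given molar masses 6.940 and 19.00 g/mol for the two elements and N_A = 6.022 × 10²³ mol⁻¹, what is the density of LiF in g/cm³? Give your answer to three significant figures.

2.63 g/cm³

The NaCl-type structure contains Z = 4 formula units per cell; M(LiF) = 6.940 + 19.00 = 25.94 g/mol.
a³ = (4.030 × 10^-8 cm)³ = 6.545 × 10^-23 cm³.
ρ = 4 × 25.94 / (6.022 × 10²³ × 6.545 × 10^-23) = 2.633 g/cm³.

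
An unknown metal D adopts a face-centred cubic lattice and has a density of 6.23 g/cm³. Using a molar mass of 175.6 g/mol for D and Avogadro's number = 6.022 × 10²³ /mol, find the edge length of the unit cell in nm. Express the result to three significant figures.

With Z = 4 atoms per FCC cell, a³ = Z·M/(N_A·ρ) = 4 × 175.6 / (6.022 × 10²³ × 6.230 g/cm³) = 1.872 × 10^-22 cm³.
a = (1.872 × 10^-22)^(1/3) = 5.721 × 10^-8 cm = 0.572 nm.

0.572 nm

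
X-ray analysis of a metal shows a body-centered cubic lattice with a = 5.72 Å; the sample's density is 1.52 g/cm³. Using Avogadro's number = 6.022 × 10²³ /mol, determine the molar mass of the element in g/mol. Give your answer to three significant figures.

A BCC cell has Z = 2 atoms; a = 5.720 × 10^-8 cm.
M = ρ·N_A·a³/Z = 1.52 × 6.022 × 10²³ × 1.871 × 10^-22 / 2 = 85.7 g/mol.

85.7 g/mol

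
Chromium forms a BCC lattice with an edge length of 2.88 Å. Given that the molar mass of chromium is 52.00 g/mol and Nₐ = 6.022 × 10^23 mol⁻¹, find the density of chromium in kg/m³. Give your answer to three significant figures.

7230 kg/m³

A BCC unit cell contains Z = 2 atoms.
Cell volume: a³ = (2.88 Å)³ = (2.880 × 10^-8 cm)³ = 2.389 × 10^-23 cm³.
ρ = Z·M/(N_A·a³) = 2 × 52.00 / (6.022 × 10²³ × 2.389 × 10^-23) = 7.230 g/cm³ = 7230 kg/m³.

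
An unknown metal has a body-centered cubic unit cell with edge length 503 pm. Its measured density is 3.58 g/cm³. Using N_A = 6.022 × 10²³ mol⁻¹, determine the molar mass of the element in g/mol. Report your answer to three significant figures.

A BCC cell has Z = 2 atoms; a = 5.030 × 10^-8 cm.
M = ρ·N_A·a³/Z = 3.58 × 6.022 × 10²³ × 1.273 × 10^-22 / 2 = 137 g/mol.

137 g/mol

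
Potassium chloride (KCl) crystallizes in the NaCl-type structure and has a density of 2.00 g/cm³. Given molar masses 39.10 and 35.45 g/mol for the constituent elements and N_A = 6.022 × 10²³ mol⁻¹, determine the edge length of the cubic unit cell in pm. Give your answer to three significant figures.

M(KCl) = 74.55 g/mol; Z = 4 formula units per cell.
a³ = Z·M/(N_A·ρ) = 4 × 74.55 / (6.022 × 10²³ × 2.00) = 2.476 × 10^-22 cm³, so a = 6.279 × 10^-8 cm = 628 pm.

628 pm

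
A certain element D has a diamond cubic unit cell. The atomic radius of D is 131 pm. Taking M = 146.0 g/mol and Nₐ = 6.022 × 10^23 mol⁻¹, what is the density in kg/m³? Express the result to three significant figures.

8760 kg/m³

In a diamond cubic lattice, nearest neighbors lie along the body diagonal with √3·a = 8r, giving a = 605.1 pm = 6.051 × 10^-8 cm.
With Z = 8, ρ = Z·M/(N_A·a³) = 8 × 146.0 / (6.022 × 10²³ × 2.215 × 10^-22) = 8.756 g/cm³ = 8760 kg/m³.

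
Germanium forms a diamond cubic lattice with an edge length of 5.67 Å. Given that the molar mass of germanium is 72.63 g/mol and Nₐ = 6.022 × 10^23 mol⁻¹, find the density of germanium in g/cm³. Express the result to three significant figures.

A diamond cubic unit cell contains Z = 8 atoms.
Cell volume: a³ = (5.67 Å)³ = (5.670 × 10^-8 cm)³ = 1.823 × 10^-22 cm³.
ρ = Z·M/(N_A·a³) = 8 × 72.63 / (6.022 × 10²³ × 1.823 × 10^-22) = 5.293 g/cm³.

5.29 g/cm³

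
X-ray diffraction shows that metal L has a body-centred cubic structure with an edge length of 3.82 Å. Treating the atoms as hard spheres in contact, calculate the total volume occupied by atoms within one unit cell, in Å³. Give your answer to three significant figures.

37.9 Å³

In a BCC lattice atoms touch along the body diagonal, so √3·a = 4r, so r = 0.4330a = 1.654 Å.
V_atoms = Z × (4/3)πr³ = 2 × (4/3)π × (1.654)³ = 37.9 Å³.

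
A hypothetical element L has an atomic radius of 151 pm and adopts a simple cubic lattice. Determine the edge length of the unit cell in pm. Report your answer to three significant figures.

302 pm

In a simple cubic lattice, atoms touch along the cell edge, so a = 2r.
a = 2r = 2 × 151 = 302 pm.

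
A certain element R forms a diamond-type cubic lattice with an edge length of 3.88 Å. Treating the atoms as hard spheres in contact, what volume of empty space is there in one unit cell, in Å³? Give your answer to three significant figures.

In a diamond cubic lattice nearest neighbors lie along the body diagonal with √3·a = 8r, so r = 0.2165a = 0.8400 Å.
V_cell = a³ = 58.41 Å³; V_atoms = 8 × (4/3)πr³ = 19.86 Å³.
Empty space = 58.41 − 19.86 = 38.5 Å³.

38.5 Å³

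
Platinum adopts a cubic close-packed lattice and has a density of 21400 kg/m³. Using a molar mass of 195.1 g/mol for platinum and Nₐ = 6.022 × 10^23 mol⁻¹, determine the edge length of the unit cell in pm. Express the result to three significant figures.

With Z = 4 atoms per FCC cell, a³ = Z·M/(N_A·ρ) = 4 × 195.1 / (6.022 × 10²³ × 21.40 g/cm³) = 6.056 × 10^-23 cm³.
a = (6.056 × 10^-23)^(1/3) = 3.927 × 10^-8 cm = 393 pm.

393 pm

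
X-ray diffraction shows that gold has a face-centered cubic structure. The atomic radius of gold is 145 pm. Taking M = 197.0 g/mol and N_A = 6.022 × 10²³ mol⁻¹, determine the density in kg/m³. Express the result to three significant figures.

In an FCC lattice, atoms touch along the face diagonal, so √2·a = 4r, giving a = 410.1 pm = 4.101 × 10^-8 cm.
With Z = 4, ρ = Z·M/(N_A·a³) = 4 × 197.0 / (6.022 × 10²³ × 6.898 × 10^-23) = 18.97 g/cm³ = 19000 kg/m³.

19000 kg/m³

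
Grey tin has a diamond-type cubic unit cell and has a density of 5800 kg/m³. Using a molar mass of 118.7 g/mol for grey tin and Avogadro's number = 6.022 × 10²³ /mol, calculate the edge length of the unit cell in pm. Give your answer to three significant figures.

648 pm

With Z = 8 atoms per diamond cubic cell, a³ = Z·M/(N_A·ρ) = 8 × 118.7 / (6.022 × 10²³ × 5.800 g/cm³) = 2.719 × 10^-22 cm³.
a = (2.719 × 10^-22)^(1/3) = 6.478 × 10^-8 cm = 648 pm.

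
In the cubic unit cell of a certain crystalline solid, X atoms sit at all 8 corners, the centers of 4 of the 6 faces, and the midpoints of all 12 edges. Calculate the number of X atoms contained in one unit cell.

6

Corner atoms are shared by 8 cells (1/8 each), face atoms by 2 (1/2 each), edge atoms by 4 (1/4 each).
Net atoms = 8 × 1/8 + 4 × 1/2 + 12 × 1/4 = 1 + 2 + 3 = 6.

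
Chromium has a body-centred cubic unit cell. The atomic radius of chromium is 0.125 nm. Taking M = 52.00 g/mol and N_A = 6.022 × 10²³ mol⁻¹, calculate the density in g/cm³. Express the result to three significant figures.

In a BCC lattice, atoms touch along the body diagonal, so √3·a = 4r, giving a = 0.2887 nm = 2.887 × 10^-8 cm.
With Z = 2, ρ = Z·M/(N_A·a³) = 2 × 52.00 / (6.022 × 10²³ × 2.406 × 10^-23) = 7.179 g/cm³.

7.18 g/cm³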